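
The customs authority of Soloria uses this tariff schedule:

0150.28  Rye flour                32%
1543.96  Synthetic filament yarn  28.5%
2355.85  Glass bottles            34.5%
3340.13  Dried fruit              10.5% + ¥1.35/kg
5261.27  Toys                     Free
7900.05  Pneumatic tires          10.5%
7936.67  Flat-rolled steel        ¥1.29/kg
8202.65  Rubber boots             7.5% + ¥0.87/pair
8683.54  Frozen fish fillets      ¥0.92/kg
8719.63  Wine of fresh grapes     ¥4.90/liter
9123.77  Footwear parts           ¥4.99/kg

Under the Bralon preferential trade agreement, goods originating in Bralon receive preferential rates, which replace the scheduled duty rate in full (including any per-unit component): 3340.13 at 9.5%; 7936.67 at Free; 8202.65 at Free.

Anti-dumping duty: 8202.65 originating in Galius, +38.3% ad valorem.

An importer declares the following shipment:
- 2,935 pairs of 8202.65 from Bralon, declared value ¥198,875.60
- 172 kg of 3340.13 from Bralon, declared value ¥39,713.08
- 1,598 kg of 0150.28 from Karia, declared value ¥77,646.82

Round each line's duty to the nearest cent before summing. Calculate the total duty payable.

Line 1 (8202.65, Bralon, 2,935 pairs, ¥198,875.60):
Base rate for 8202.65 is 7.5% + ¥0.87/pair.
Origin Bralon qualifies under the Soloria–Bralon agreement and 8202.65 is covered: preferential rate Free applies instead.
The additional-duty order on 8202.65 targets Galius, not Bralon; it does not apply.
Duty = ¥198,875.60 × 0% = ¥0.00.
Line 2 (3340.13, Bralon, 172 kg, ¥39,713.08):
Base rate for 3340.13 is 10.5% + ¥1.35/kg.
Origin Bralon qualifies under the Soloria–Bralon agreement and 3340.13 is covered: preferential rate 9.5% applies instead.
Duty = ¥39,713.08 × 9.5% = ¥3,772.74.
Line 3 (0150.28, Karia, 1,598 kg, ¥77,646.82):
Base rate for 0150.28 is 32%.
Duty = ¥77,646.82 × 32% = ¥24,846.98.
Total = ¥0.00 + ¥3,772.74 + ¥24,846.98 = ¥28,619.72.

¥28,619.72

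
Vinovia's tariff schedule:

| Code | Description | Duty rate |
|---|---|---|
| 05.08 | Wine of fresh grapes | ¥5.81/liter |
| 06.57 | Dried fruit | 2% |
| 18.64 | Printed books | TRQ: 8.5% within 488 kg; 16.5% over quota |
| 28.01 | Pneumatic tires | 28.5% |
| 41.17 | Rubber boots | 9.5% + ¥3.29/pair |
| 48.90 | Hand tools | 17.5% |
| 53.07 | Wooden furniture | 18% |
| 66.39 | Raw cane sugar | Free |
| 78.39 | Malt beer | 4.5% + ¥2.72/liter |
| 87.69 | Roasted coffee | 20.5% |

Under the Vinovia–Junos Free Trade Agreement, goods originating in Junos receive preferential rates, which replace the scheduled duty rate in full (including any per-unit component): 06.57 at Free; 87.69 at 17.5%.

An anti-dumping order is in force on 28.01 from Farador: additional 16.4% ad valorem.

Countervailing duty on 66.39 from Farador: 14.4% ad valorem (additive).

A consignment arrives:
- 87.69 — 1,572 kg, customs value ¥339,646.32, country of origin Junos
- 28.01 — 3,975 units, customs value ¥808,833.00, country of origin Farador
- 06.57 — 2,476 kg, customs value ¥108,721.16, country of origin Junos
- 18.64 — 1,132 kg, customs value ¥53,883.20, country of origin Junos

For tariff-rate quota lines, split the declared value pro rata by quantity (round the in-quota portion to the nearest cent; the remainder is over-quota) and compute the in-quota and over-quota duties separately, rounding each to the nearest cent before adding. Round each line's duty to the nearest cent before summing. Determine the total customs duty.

¥429,636.56

Line 1 (87.69, Junos, 1,572 kg, ¥339,646.32):
Base rate for 87.69 is 20.5%.
Origin Junos qualifies under the Vinovia–Junos agreement and 87.69 is covered: preferential rate 17.5% applies instead.
Duty = ¥339,646.32 × 17.5% = ¥59,438.11.
Line 2 (28.01, Farador, 3,975 units, ¥808,833.00):
Base rate for 28.01 is 28.5%.
Additional duty on 28.01 from Farador: +16.4%. Applied ad valorem rate: 28.5% + 16.4% = 44.9%.
Duty = ¥808,833.00 × 44.9% = ¥363,166.02.
Line 3 (06.57, Junos, 2,476 kg, ¥108,721.16):
Base rate for 06.57 is 2%.
Origin Junos qualifies under the Vinovia–Junos agreement and 06.57 is covered: preferential rate Free applies instead.
Duty = ¥108,721.16 × 0% = ¥0.00.
Line 4 (18.64, Junos, 1,132 kg, ¥53,883.20):
Code 18.64 is under a tariff-rate quota (threshold 488 kg). In-quota: 488 kg at 8.5%; over-quota: 644 kg at 16.5%.
Pro-rata value split: in-quota = ¥53,883.20 × 488/1,132 = ¥23,228.80; over-quota = ¥53,883.20 − ¥23,228.80 = ¥30,654.40.
In-quota duty = ¥23,228.80 × 8.5% = ¥1,974.45. Over-quota duty = ¥30,654.40 × 16.5% = ¥5,057.98.
Line duty = ¥1,974.45 + ¥5,057.98 = ¥7,032.43.
Total = ¥59,438.11 + ¥363,166.02 + ¥0.00 + ¥7,032.43 = ¥429,636.56.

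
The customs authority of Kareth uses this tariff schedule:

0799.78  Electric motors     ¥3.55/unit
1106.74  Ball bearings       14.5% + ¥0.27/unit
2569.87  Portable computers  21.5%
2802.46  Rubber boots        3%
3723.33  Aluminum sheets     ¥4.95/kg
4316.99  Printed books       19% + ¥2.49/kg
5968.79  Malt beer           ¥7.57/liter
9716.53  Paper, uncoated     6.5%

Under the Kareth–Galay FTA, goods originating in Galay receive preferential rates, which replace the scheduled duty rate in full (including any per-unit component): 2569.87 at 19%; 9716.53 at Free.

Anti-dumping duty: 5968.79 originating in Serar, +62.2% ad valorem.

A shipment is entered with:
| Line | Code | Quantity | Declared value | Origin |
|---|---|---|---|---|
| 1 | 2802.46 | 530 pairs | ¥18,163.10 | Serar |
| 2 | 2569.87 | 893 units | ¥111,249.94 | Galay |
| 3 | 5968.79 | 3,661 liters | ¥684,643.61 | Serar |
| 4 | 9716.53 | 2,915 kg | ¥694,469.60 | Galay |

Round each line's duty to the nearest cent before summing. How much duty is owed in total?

¥475,244.48

Line 1 (2802.46, Serar, 530 pairs, ¥18,163.10):
Base rate for 2802.46 is 3%.
Duty = ¥18,163.10 × 3% = ¥544.89.
Line 2 (2569.87, Galay, 893 units, ¥111,249.94):
Base rate for 2569.87 is 21.5%.
Origin Galay qualifies under the Kareth–Galay agreement and 2569.87 is covered: preferential rate 19% applies instead.
Duty = ¥111,249.94 × 19% = ¥21,137.49.
Line 3 (5968.79, Serar, 3,661 liters, ¥684,643.61):
Base rate for 5968.79 is ¥7.57/liter.
Additional duty on 5968.79 from Serar: +62.2% ad valorem. Applied ad valorem rate = 62.2%.
Duty = ¥684,643.61 × 62.2% + 3,661 × ¥7.57 = ¥453,562.10.
Line 4 (9716.53, Galay, 2,915 kg, ¥694,469.60):
Base rate for 9716.53 is 6.5%.
Origin Galay qualifies under the Kareth–Galay agreement and 9716.53 is covered: preferential rate Free applies instead.
Duty = ¥694,469.60 × 0% = ¥0.00.
Total = ¥544.89 + ¥21,137.49 + ¥453,562.10 + ¥0.00 = ¥475,244.48.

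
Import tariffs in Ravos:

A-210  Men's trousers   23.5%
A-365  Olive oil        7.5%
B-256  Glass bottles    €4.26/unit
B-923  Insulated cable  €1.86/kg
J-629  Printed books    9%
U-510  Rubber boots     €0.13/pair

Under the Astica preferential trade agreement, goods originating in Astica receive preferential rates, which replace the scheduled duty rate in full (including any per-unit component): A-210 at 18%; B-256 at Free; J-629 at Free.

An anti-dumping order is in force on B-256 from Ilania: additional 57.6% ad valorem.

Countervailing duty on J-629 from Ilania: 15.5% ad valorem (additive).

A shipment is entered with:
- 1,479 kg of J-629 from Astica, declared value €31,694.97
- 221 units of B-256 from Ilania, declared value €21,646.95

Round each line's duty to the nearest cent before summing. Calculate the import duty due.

€13,410.10

Line 1 (J-629, Astica, 1,479 kg, €31,694.97):
Base rate for J-629 is 9%.
Origin Astica qualifies under the Ravos–Astica agreement and J-629 is covered: preferential rate Free applies instead.
The additional-duty order on J-629 targets Ilania, not Astica; it does not apply.
Duty = €31,694.97 × 0% = €0.00.
Line 2 (B-256, Ilania, 221 units, €21,646.95):
Base rate for B-256 is €4.26/unit.
B-256 has an FTA preferential rate, but origin Ilania is not Astica; base rate stands.
Additional duty on B-256 from Ilania: +57.6% ad valorem. Applied ad valorem rate = 57.6%.
Duty = €21,646.95 × 57.6% + 221 × €4.26 = €13,410.10.
Total = €0.00 + €13,410.10 = €13,410.10.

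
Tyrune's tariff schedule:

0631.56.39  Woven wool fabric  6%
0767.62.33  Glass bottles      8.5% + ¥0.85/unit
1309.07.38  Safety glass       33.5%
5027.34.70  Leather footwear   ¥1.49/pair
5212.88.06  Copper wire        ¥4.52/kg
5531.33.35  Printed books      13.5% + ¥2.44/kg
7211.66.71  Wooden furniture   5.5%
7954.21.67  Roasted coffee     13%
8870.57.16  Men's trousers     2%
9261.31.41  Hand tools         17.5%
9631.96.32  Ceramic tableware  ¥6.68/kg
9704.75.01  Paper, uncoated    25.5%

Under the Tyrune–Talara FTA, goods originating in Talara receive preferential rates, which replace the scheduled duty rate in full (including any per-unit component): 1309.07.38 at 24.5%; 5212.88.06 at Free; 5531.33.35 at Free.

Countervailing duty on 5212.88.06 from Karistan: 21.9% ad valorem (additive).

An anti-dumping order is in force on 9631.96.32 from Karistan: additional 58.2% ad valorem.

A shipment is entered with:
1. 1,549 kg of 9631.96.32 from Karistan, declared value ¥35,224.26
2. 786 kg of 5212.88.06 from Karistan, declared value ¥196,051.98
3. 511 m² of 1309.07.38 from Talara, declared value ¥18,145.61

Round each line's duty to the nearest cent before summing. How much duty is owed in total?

Line 1 (9631.96.32, Karistan, 1,549 kg, ¥35,224.26):
Base rate for 9631.96.32 is ¥6.68/kg.
Additional duty on 9631.96.32 from Karistan: +58.2% ad valorem. Applied ad valorem rate = 58.2%.
Duty = ¥35,224.26 × 58.2% + 1,549 × ¥6.68 = ¥30,847.84.
Line 2 (5212.88.06, Karistan, 786 kg, ¥196,051.98):
Base rate for 5212.88.06 is ¥4.52/kg.
5212.88.06 has an FTA preferential rate, but origin Karistan is not Talara; base rate stands.
Additional duty on 5212.88.06 from Karistan: +21.9% ad valorem. Applied ad valorem rate = 21.9%.
Duty = ¥196,051.98 × 21.9% + 786 × ¥4.52 = ¥46,488.10.
Line 3 (1309.07.38, Talara, 511 m², ¥18,145.61):
Base rate for 1309.07.38 is 33.5%.
Origin Talara qualifies under the Tyrune–Talara agreement and 1309.07.38 is covered: preferential rate 24.5% applies instead.
Duty = ¥18,145.61 × 24.5% = ¥4,445.67.
Total = ¥30,847.84 + ¥46,488.10 + ¥4,445.67 = ¥81,781.61.

¥81,781.61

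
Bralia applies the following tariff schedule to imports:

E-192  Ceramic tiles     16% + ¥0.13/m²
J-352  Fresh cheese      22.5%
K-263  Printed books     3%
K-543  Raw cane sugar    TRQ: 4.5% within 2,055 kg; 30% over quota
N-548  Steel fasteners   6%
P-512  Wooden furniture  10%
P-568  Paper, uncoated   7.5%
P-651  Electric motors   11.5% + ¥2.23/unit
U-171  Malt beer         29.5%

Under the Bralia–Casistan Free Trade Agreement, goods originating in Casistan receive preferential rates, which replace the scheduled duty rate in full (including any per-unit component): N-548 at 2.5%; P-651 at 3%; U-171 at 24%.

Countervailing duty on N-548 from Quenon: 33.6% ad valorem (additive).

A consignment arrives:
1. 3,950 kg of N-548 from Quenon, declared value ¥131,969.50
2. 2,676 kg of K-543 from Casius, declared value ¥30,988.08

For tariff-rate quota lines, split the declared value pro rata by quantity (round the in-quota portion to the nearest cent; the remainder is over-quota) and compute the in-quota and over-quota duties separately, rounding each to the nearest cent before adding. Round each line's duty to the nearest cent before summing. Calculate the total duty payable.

¥55,488.13

Line 1 (N-548, Quenon, 3,950 kg, ¥131,969.50):
Base rate for N-548 is 6%.
N-548 has an FTA preferential rate, but origin Quenon is not Casistan; base rate stands.
Additional duty on N-548 from Quenon: +33.6%. Applied ad valorem rate: 6% + 33.6% = 39.6%.
Duty = ¥131,969.50 × 39.6% = ¥52,259.92.
Line 2 (K-543, Casius, 2,676 kg, ¥30,988.08):
Code K-543 is under a tariff-rate quota (threshold 2,055 kg). In-quota: 2,055 kg at 4.5%; over-quota: 621 kg at 30%.
Pro-rata value split: in-quota = ¥30,988.08 × 2,055/2,676 = ¥23,796.90; over-quota = ¥30,988.08 − ¥23,796.90 = ¥7,191.18.
In-quota duty = ¥23,796.90 × 4.5% = ¥1,070.86. Over-quota duty = ¥7,191.18 × 30% = ¥2,157.35.
Line duty = ¥1,070.86 + ¥2,157.35 = ¥3,228.21.
Total = ¥52,259.92 + ¥3,228.21 = ¥55,488.13.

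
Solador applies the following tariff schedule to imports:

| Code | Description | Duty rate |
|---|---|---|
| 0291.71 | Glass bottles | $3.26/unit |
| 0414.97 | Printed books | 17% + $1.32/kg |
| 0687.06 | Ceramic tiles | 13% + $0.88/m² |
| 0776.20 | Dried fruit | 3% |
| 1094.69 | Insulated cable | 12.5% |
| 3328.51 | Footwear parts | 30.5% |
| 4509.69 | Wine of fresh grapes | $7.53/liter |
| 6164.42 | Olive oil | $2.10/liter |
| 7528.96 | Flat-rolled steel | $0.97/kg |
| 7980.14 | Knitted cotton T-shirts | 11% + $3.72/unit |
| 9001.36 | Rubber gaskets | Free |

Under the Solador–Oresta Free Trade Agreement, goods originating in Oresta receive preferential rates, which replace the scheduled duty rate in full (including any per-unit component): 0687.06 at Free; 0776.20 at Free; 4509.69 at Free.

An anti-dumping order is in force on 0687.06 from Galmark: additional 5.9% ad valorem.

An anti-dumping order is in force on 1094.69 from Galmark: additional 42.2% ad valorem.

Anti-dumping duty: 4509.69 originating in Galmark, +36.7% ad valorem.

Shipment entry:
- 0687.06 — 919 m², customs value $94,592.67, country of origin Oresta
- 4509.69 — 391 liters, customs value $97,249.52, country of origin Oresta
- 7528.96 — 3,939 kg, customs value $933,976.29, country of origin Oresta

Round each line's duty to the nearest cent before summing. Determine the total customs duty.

Line 1 (0687.06, Oresta, 919 m², $94,592.67):
Base rate for 0687.06 is 13% + $0.88/m².
Origin Oresta qualifies under the Solador–Oresta agreement and 0687.06 is covered: preferential rate Free applies instead.
The additional-duty order on 0687.06 targets Galmark, not Oresta; it does not apply.
Duty = $94,592.67 × 0% = $0.00.
Line 2 (4509.69, Oresta, 391 liters, $97,249.52):
Base rate for 4509.69 is $7.53/liter.
Origin Oresta qualifies under the Solador–Oresta agreement and 4509.69 is covered: preferential rate Free applies instead.
The additional-duty order on 4509.69 targets Galmark, not Oresta; it does not apply.
Duty = $97,249.52 × 0% = $0.00.
Line 3 (7528.96, Oresta, 3,939 kg, $933,976.29):
Base rate for 7528.96 is $0.97/kg.
Origin Oresta is the FTA partner but 7528.96 is not on the preference list; base rate stands.
Duty = 3,939 × $0.97 = $3,820.83.
Total = $0.00 + $0.00 + $3,820.83 = $3,820.83.

$3,820.83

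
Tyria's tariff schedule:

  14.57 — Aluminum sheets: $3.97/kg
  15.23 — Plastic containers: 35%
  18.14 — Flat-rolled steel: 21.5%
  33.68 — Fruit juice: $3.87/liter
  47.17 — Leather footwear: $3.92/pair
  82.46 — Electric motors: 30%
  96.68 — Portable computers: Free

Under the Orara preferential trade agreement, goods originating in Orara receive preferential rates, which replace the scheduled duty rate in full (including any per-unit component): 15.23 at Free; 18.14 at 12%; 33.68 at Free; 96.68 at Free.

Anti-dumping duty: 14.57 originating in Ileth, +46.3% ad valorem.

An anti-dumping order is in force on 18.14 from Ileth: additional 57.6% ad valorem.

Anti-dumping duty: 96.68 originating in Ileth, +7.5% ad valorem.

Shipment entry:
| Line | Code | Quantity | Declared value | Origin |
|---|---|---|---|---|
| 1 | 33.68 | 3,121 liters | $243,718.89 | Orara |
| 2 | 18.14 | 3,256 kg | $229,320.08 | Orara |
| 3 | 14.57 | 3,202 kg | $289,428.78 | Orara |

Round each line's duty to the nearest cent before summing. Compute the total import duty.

Line 1 (33.68, Orara, 3,121 liters, $243,718.89):
Base rate for 33.68 is $3.87/liter.
Origin Orara qualifies under the Tyria–Orara agreement and 33.68 is covered: preferential rate Free applies instead.
Duty = $243,718.89 × 0% = $0.00.
Line 2 (18.14, Orara, 3,256 kg, $229,320.08):
Base rate for 18.14 is 21.5%.
Origin Orara qualifies under the Tyria–Orara agreement and 18.14 is covered: preferential rate 12% applies instead.
The additional-duty order on 18.14 targets Ileth, not Orara; it does not apply.
Duty = $229,320.08 × 12% = $27,518.41.
Line 3 (14.57, Orara, 3,202 kg, $289,428.78):
Base rate for 14.57 is $3.97/kg.
Origin Orara is the FTA partner but 14.57 is not on the preference list; base rate stands.
The additional-duty order on 14.57 targets Ileth, not Orara; it does not apply.
Duty = 3,202 × $3.97 = $12,711.94.
Total = $0.00 + $27,518.41 + $12,711.94 = $40,230.35.

$40,230.35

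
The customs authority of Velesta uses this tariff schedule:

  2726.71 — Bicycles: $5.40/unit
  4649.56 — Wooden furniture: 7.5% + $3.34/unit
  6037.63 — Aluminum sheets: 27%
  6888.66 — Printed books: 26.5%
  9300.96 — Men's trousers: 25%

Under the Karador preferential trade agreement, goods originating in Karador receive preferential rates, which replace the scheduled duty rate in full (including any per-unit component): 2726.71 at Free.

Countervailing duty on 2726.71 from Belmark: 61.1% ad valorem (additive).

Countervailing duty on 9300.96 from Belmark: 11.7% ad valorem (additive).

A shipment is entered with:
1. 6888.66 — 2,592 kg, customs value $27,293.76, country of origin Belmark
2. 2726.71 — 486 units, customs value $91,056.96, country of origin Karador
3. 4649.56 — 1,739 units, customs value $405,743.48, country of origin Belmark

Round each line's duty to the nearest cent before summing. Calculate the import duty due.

$43,471.87

Line 1 (6888.66, Belmark, 2,592 kg, $27,293.76):
Base rate for 6888.66 is 26.5%.
Duty = $27,293.76 × 26.5% = $7,232.85.
Line 2 (2726.71, Karador, 486 units, $91,056.96):
Base rate for 2726.71 is $5.40/unit.
Origin Karador qualifies under the Velesta–Karador agreement and 2726.71 is covered: preferential rate Free applies instead.
The additional-duty order on 2726.71 targets Belmark, not Karador; it does not apply.
Duty = $91,056.96 × 0% = $0.00.
Line 3 (4649.56, Belmark, 1,739 units, $405,743.48):
Base rate for 4649.56 is 7.5% + $3.34/unit.
Duty = $405,743.48 × 7.5% + 1,739 × $3.34 = $36,239.02.
Total = $7,232.85 + $0.00 + $36,239.02 = $43,471.87.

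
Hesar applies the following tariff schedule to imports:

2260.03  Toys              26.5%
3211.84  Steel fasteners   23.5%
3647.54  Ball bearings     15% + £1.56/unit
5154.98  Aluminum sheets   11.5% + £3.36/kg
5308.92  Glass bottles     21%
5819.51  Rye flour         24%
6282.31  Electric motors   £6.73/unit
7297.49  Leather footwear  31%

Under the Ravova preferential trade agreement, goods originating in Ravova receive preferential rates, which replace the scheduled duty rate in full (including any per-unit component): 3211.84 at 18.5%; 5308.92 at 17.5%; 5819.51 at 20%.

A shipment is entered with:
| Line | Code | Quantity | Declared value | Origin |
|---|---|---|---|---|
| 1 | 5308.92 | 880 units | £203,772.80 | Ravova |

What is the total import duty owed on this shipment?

Line 1 (5308.92, Ravova, 880 units, £203,772.80):
Base rate for 5308.92 is 21%.
Origin Ravova qualifies under the Hesar–Ravova agreement and 5308.92 is covered: preferential rate 17.5% applies instead.
Duty = £203,772.80 × 17.5% = £35,660.24.

£35,660.24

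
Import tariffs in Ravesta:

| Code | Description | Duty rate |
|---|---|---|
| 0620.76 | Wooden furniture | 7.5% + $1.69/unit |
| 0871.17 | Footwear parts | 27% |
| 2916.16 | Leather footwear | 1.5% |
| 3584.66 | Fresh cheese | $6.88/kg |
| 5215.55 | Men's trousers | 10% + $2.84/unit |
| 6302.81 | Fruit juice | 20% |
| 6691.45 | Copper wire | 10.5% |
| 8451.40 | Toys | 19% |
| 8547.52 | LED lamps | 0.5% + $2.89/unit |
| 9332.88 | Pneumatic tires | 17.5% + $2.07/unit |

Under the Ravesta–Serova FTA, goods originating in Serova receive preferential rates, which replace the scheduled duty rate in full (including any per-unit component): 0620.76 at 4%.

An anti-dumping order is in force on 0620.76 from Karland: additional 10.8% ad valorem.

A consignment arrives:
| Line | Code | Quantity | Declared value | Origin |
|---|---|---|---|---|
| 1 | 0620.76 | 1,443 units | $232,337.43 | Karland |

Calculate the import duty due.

$44,956.42

Line 1 (0620.76, Karland, 1,443 units, $232,337.43):
Base rate for 0620.76 is 7.5% + $1.69/unit.
0620.76 has an FTA preferential rate, but origin Karland is not Serova; base rate stands.
Additional duty on 0620.76 from Karland: +10.8%. Applied ad valorem rate: 7.5% + 10.8% = 18.3%.
Duty = $232,337.43 × 18.3% + 1,443 × $1.69 = $44,956.42.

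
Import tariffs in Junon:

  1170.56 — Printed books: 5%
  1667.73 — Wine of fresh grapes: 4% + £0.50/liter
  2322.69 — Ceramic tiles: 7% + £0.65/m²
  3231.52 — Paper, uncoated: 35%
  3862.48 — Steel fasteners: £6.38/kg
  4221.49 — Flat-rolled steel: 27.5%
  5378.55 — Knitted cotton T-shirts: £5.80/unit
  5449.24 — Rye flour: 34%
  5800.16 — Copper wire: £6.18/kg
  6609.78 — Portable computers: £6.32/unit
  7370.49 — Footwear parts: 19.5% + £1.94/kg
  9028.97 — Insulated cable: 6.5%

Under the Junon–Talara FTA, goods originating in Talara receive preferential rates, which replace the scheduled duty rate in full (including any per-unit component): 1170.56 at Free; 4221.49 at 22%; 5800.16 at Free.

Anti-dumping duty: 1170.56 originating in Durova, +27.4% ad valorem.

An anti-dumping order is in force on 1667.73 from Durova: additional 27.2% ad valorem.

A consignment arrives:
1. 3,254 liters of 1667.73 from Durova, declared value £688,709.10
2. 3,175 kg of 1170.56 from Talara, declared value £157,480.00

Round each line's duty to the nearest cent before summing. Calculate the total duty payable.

Line 1 (1667.73, Durova, 3,254 liters, £688,709.10):
Base rate for 1667.73 is 4% + £0.50/liter.
Additional duty on 1667.73 from Durova: +27.2%. Applied ad valorem rate: 4% + 27.2% = 31.2%.
Duty = £688,709.10 × 31.2% + 3,254 × £0.50 = £216,504.24.
Line 2 (1170.56, Talara, 3,175 kg, £157,480.00):
Base rate for 1170.56 is 5%.
Origin Talara qualifies under the Junon–Talara agreement and 1170.56 is covered: preferential rate Free applies instead.
The additional-duty order on 1170.56 targets Durova, not Talara; it does not apply.
Duty = £157,480.00 × 0% = £0.00.
Total = £216,504.24 + £0.00 = £216,504.24.

£216,504.24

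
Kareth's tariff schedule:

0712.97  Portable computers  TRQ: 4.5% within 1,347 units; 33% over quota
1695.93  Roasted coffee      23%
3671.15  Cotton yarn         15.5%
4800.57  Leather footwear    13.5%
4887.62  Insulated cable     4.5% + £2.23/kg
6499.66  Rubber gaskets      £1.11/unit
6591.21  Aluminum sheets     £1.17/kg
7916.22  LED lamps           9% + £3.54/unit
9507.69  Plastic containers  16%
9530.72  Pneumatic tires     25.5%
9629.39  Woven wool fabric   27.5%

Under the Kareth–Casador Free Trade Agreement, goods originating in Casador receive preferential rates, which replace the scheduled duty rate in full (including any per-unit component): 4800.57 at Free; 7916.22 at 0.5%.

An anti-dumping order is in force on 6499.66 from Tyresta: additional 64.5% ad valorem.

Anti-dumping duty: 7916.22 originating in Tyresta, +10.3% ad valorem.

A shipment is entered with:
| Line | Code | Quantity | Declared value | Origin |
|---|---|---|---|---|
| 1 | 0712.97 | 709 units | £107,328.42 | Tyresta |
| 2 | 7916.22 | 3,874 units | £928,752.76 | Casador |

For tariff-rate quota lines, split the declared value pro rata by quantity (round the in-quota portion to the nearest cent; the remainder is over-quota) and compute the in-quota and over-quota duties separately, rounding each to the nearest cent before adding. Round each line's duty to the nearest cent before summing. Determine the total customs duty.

Line 1 (0712.97, Tyresta, 709 units, £107,328.42):
Code 0712.97 is under a tariff-rate quota (threshold 1,347 units). Quantity 709 units is within the quota, so the in-quota rate 4.5% applies to the full value.
Duty = £107,328.42 × 4.5% = £4,829.78.
Line 2 (7916.22, Casador, 3,874 units, £928,752.76):
Base rate for 7916.22 is 9% + £3.54/unit.
Origin Casador qualifies under the Kareth–Casador agreement and 7916.22 is covered: preferential rate 0.5% applies instead.
The additional-duty order on 7916.22 targets Tyresta, not Casador; it does not apply.
Duty = £928,752.76 × 0.5% = £4,643.76.
Total = £4,829.78 + £4,643.76 = £9,473.54.

£9,473.54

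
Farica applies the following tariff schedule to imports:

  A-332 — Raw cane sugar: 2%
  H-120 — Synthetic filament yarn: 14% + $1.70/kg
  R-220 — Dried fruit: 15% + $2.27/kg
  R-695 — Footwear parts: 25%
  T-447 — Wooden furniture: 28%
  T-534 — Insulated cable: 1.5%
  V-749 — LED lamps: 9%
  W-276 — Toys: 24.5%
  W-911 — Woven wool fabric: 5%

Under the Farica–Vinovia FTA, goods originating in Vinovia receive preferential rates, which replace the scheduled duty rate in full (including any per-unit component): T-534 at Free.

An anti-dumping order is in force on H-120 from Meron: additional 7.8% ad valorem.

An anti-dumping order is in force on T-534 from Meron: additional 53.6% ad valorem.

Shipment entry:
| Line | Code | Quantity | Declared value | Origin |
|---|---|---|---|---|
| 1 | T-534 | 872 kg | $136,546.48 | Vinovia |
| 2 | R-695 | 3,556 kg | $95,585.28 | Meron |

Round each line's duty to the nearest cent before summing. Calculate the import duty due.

Line 1 (T-534, Vinovia, 872 kg, $136,546.48):
Base rate for T-534 is 1.5%.
Origin Vinovia qualifies under the Farica–Vinovia agreement and T-534 is covered: preferential rate Free applies instead.
The additional-duty order on T-534 targets Meron, not Vinovia; it does not apply.
Duty = $136,546.48 × 0% = $0.00.
Line 2 (R-695, Meron, 3,556 kg, $95,585.28):
Base rate for R-695 is 25%.
Duty = $95,585.28 × 25% = $23,896.32.
Total = $0.00 + $23,896.32 = $23,896.32.

$23,896.32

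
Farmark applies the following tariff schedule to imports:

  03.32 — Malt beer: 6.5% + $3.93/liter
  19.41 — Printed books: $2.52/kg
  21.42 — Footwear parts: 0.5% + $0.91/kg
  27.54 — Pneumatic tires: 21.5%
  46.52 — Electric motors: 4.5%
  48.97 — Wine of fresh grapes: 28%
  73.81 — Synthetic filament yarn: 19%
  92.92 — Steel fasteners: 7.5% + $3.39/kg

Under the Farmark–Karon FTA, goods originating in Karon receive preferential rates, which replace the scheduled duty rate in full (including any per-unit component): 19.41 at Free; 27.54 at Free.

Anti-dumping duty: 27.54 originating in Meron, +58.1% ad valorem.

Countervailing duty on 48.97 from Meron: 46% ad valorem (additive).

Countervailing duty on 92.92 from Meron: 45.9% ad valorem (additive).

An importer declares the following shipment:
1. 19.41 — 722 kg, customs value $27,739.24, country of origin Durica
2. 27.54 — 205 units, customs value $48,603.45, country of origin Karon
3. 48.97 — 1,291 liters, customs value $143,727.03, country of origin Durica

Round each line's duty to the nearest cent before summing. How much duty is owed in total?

Line 1 (19.41, Durica, 722 kg, $27,739.24):
Base rate for 19.41 is $2.52/kg.
19.41 has an FTA preferential rate, but origin Durica is not Karon; base rate stands.
Duty = 722 × $2.52 = $1,819.44.
Line 2 (27.54, Karon, 205 units, $48,603.45):
Base rate for 27.54 is 21.5%.
Origin Karon qualifies under the Farmark–Karon agreement and 27.54 is covered: preferential rate Free applies instead.
The additional-duty order on 27.54 targets Meron, not Karon; it does not apply.
Duty = $48,603.45 × 0% = $0.00.
Line 3 (48.97, Durica, 1,291 liters, $143,727.03):
Base rate for 48.97 is 28%.
The additional-duty order on 48.97 targets Meron, not Durica; it does not apply.
Duty = $143,727.03 × 28% = $40,243.57.
Total = $1,819.44 + $0.00 + $40,243.57 = $42,063.01.

$42,063.01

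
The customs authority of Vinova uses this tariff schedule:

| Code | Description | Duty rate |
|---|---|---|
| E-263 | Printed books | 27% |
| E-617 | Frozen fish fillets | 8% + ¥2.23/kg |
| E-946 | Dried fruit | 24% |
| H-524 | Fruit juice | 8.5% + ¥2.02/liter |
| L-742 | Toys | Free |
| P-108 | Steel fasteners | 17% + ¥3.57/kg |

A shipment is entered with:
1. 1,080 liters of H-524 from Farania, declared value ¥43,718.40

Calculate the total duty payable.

Line 1 (H-524, Farania, 1,080 liters, ¥43,718.40):
Base rate for H-524 is 8.5% + ¥2.02/liter.
Duty = ¥43,718.40 × 8.5% + 1,080 × ¥2.02 = ¥5,897.66.

¥5,897.66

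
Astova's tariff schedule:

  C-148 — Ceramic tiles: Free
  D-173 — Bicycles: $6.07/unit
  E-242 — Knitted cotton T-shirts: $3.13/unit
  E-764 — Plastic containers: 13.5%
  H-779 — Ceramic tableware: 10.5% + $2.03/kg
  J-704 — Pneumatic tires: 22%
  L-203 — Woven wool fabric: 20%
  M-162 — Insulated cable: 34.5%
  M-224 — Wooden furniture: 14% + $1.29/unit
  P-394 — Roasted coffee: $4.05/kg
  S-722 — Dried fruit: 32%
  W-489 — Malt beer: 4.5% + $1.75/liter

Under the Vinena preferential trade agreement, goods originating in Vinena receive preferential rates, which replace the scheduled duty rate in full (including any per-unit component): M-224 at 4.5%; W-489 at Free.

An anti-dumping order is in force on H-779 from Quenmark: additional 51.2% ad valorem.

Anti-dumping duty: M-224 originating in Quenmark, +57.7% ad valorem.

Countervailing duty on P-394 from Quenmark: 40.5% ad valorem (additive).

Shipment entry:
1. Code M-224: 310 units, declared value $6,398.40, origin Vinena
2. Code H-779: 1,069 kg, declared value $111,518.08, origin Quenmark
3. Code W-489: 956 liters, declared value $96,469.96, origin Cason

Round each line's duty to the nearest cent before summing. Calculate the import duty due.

$77,278.81

Line 1 (M-224, Vinena, 310 units, $6,398.40):
Base rate for M-224 is 14% + $1.29/unit.
Origin Vinena qualifies under the Astova–Vinena agreement and M-224 is covered: preferential rate 4.5% applies instead.
The additional-duty order on M-224 targets Quenmark, not Vinena; it does not apply.
Duty = $6,398.40 × 4.5% = $287.93.
Line 2 (H-779, Quenmark, 1,069 kg, $111,518.08):
Base rate for H-779 is 10.5% + $2.03/kg.
Additional duty on H-779 from Quenmark: +51.2%. Applied ad valorem rate: 10.5% + 51.2% = 61.7%.
Duty = $111,518.08 × 61.7% + 1,069 × $2.03 = $70,976.73.
Line 3 (W-489, Cason, 956 liters, $96,469.96):
Base rate for W-489 is 4.5% + $1.75/liter.
W-489 has an FTA preferential rate, but origin Cason is not Vinena; base rate stands.
Duty = $96,469.96 × 4.5% + 956 × $1.75 = $6,014.15.
Total = $287.93 + $70,976.73 + $6,014.15 = $77,278.81.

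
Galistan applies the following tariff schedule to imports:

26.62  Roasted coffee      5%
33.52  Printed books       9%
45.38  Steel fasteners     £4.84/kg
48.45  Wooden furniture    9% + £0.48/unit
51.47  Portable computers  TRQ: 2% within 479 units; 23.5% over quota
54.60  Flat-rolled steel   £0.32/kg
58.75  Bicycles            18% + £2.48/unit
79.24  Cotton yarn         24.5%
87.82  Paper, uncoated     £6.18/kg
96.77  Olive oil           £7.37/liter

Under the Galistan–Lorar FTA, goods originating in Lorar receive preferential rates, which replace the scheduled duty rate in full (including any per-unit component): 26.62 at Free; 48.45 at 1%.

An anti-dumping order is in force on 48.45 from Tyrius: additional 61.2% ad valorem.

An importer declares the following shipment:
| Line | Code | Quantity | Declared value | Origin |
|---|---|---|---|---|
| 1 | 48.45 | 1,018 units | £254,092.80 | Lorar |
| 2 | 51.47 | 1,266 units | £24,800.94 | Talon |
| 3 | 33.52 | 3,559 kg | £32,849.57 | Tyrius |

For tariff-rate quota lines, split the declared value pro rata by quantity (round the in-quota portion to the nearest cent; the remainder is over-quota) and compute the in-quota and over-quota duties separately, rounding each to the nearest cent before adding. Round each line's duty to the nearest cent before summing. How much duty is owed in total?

£9,308.13

Line 1 (48.45, Lorar, 1,018 units, £254,092.80):
Base rate for 48.45 is 9% + £0.48/unit.
Origin Lorar qualifies under the Galistan–Lorar agreement and 48.45 is covered: preferential rate 1% applies instead.
The additional-duty order on 48.45 targets Tyrius, not Lorar; it does not apply.
Duty = £254,092.80 × 1% = £2,540.93.
Line 2 (51.47, Talon, 1,266 units, £24,800.94):
Code 51.47 is under a tariff-rate quota (threshold 479 units). In-quota: 479 units at 2%; over-quota: 787 units at 23.5%.
Pro-rata value split: in-quota = £24,800.94 × 479/1,266 = £9,383.61; over-quota = £24,800.94 − £9,383.61 = £15,417.33.
In-quota duty = £9,383.61 × 2% = £187.67. Over-quota duty = £15,417.33 × 23.5% = £3,623.07.
Line duty = £187.67 + £3,623.07 = £3,810.74.
Line 3 (33.52, Tyrius, 3,559 kg, £32,849.57):
Base rate for 33.52 is 9%.
Duty = £32,849.57 × 9% = £2,956.46.
Total = £2,540.93 + £3,810.74 + £2,956.46 = £9,308.13.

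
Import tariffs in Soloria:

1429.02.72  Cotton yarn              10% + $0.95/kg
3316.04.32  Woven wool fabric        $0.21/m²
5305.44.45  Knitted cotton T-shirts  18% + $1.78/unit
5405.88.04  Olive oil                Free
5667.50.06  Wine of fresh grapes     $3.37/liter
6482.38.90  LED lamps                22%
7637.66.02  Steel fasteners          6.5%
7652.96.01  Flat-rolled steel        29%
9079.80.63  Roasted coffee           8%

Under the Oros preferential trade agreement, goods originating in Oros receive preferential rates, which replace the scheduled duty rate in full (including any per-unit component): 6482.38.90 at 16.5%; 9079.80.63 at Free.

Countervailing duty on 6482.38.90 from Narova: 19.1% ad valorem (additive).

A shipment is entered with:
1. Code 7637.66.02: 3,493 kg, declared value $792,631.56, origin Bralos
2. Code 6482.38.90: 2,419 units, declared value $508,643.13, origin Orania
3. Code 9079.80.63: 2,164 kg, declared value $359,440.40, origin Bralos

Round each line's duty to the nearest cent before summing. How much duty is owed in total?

$192,177.77

Line 1 (7637.66.02, Bralos, 3,493 kg, $792,631.56):
Base rate for 7637.66.02 is 6.5%.
Duty = $792,631.56 × 6.5% = $51,521.05.
Line 2 (6482.38.90, Orania, 2,419 units, $508,643.13):
Base rate for 6482.38.90 is 22%.
6482.38.90 has an FTA preferential rate, but origin Orania is not Oros; base rate stands.
The additional-duty order on 6482.38.90 targets Narova, not Orania; it does not apply.
Duty = $508,643.13 × 22% = $111,901.49.
Line 3 (9079.80.63, Bralos, 2,164 kg, $359,440.40):
Base rate for 9079.80.63 is 8%.
9079.80.63 has an FTA preferential rate, but origin Bralos is not Oros; base rate stands.
Duty = $359,440.40 × 8% = $28,755.23.
Total = $51,521.05 + $111,901.49 + $28,755.23 = $192,177.77.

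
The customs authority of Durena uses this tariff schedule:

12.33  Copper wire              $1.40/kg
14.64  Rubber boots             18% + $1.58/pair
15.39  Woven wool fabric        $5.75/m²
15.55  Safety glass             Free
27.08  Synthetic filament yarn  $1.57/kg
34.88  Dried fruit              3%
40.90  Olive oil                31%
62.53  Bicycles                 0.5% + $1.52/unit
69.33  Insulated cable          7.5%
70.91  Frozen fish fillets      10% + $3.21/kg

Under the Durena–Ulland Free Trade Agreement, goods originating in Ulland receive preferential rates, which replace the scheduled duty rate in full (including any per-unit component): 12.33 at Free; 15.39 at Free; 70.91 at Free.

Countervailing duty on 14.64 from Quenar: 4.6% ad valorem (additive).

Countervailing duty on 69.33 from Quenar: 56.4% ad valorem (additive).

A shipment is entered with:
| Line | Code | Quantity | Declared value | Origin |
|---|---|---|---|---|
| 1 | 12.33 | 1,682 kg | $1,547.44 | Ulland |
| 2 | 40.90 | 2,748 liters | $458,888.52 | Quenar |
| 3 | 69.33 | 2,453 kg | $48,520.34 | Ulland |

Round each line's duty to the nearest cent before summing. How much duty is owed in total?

$145,894.47

Line 1 (12.33, Ulland, 1,682 kg, $1,547.44):
Base rate for 12.33 is $1.40/kg.
Origin Ulland qualifies under the Durena–Ulland agreement and 12.33 is covered: preferential rate Free applies instead.
Duty = $1,547.44 × 0% = $0.00.
Line 2 (40.90, Quenar, 2,748 liters, $458,888.52):
Base rate for 40.90 is 31%.
Duty = $458,888.52 × 31% = $142,255.44.
Line 3 (69.33, Ulland, 2,453 kg, $48,520.34):
Base rate for 69.33 is 7.5%.
Origin Ulland is the FTA partner but 69.33 is not on the preference list; base rate stands.
The additional-duty order on 69.33 targets Quenar, not Ulland; it does not apply.
Duty = $48,520.34 × 7.5% = $3,639.03.
Total = $0.00 + $142,255.44 + $3,639.03 = $145,894.47.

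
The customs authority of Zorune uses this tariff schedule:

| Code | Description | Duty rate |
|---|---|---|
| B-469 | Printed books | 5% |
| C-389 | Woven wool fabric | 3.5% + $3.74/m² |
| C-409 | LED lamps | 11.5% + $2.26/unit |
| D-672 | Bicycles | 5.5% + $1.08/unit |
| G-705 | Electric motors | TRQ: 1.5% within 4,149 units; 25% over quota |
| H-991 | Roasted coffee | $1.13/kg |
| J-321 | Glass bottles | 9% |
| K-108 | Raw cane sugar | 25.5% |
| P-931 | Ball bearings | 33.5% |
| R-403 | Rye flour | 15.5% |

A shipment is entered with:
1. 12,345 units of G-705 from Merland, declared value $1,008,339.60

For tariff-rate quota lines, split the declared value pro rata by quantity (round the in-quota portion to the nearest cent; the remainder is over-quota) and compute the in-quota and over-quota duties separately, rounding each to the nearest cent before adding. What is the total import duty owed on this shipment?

$172,445.67

Line 1 (G-705, Merland, 12,345 units, $1,008,339.60):
Code G-705 is under a tariff-rate quota (threshold 4,149 units). In-quota: 4,149 units at 1.5%; over-quota: 8,196 units at 25%.
Pro-rata value split: in-quota = $1,008,339.60 × 4,149/12,345 = $338,890.32; over-quota = $1,008,339.60 − $338,890.32 = $669,449.28.
In-quota duty = $338,890.32 × 1.5% = $5,083.35. Over-quota duty = $669,449.28 × 25% = $167,362.32.
Line duty = $5,083.35 + $167,362.32 = $172,445.67.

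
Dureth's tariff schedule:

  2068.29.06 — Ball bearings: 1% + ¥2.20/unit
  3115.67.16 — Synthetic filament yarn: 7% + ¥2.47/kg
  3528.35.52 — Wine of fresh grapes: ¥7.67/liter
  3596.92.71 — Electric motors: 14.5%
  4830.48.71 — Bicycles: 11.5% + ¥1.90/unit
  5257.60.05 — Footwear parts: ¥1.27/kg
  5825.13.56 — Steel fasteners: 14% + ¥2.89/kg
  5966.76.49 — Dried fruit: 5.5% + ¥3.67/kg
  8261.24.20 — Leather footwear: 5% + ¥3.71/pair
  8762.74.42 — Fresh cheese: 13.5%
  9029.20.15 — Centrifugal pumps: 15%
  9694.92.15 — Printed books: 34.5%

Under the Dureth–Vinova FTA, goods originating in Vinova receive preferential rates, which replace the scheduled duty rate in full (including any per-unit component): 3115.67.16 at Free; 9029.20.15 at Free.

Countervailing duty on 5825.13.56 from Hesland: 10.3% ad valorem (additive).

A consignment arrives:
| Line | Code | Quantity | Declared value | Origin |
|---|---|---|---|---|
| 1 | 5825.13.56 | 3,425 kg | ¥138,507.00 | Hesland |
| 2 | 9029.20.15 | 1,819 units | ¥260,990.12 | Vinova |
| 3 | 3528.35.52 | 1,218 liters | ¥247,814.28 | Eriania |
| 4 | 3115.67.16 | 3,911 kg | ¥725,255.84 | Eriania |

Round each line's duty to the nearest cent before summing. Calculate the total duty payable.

Line 1 (5825.13.56, Hesland, 3,425 kg, ¥138,507.00):
Base rate for 5825.13.56 is 14% + ¥2.89/kg.
Additional duty on 5825.13.56 from Hesland: +10.3%. Applied ad valorem rate: 14% + 10.3% = 24.3%.
Duty = ¥138,507.00 × 24.3% + 3,425 × ¥2.89 = ¥43,555.45.
Line 2 (9029.20.15, Vinova, 1,819 units, ¥260,990.12):
Base rate for 9029.20.15 is 15%.
Origin Vinova qualifies under the Dureth–Vinova agreement and 9029.20.15 is covered: preferential rate Free applies instead.
Duty = ¥260,990.12 × 0% = ¥0.00.
Line 3 (3528.35.52, Eriania, 1,218 liters, ¥247,814.28):
Base rate for 3528.35.52 is ¥7.67/liter.
Duty = 1,218 × ¥7.67 = ¥9,342.06.
Line 4 (3115.67.16, Eriania, 3,911 kg, ¥725,255.84):
Base rate for 3115.67.16 is 7% + ¥2.47/kg.
3115.67.16 has an FTA preferential rate, but origin Eriania is not Vinova; base rate stands.
Duty = ¥725,255.84 × 7% + 3,911 × ¥2.47 = ¥60,428.08.
Total = ¥43,555.45 + ¥0.00 + ¥9,342.06 + ¥60,428.08 = ¥113,325.59.

¥113,325.59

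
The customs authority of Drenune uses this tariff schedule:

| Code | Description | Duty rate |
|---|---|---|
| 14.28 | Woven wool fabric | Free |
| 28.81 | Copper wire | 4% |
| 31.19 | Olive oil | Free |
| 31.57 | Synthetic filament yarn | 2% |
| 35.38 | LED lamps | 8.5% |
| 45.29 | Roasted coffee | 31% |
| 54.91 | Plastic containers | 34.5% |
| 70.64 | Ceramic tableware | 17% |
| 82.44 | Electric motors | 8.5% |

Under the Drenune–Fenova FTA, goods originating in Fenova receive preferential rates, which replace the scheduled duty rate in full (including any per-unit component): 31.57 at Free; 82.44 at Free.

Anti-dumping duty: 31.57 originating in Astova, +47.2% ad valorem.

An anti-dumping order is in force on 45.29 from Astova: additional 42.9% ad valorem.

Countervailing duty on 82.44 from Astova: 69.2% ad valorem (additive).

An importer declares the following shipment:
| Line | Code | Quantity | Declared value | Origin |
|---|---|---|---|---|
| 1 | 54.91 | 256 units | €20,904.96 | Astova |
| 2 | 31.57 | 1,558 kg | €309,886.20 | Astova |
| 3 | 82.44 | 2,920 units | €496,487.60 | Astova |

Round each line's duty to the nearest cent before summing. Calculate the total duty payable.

€545,447.09

Line 1 (54.91, Astova, 256 units, €20,904.96):
Base rate for 54.91 is 34.5%.
Duty = €20,904.96 × 34.5% = €7,212.21.
Line 2 (31.57, Astova, 1,558 kg, €309,886.20):
Base rate for 31.57 is 2%.
31.57 has an FTA preferential rate, but origin Astova is not Fenova; base rate stands.
Additional duty on 31.57 from Astova: +47.2%. Applied ad valorem rate: 2% + 47.2% = 49.2%.
Duty = €309,886.20 × 49.2% = €152,464.01.
Line 3 (82.44, Astova, 2,920 units, €496,487.60):
Base rate for 82.44 is 8.5%.
82.44 has an FTA preferential rate, but origin Astova is not Fenova; base rate stands.
Additional duty on 82.44 from Astova: +69.2%. Applied ad valorem rate: 8.5% + 69.2% = 77.7%.
Duty = €496,487.60 × 77.7% = €385,770.87.
Total = €7,212.21 + €152,464.01 + €385,770.87 = €545,447.09.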